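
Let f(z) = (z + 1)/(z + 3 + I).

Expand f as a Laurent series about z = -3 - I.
Put w = z - (-3 - I), i.e. z = w - 3 - I. The denominator is w, so it suffices to rewrite the numerator in powers of w.

P(z) = z + 1
P(w - 3 - I) = -2 - I + w

Dividing each term by w:
  f = (-2 - I)/w + 1

Substituting back w = z + 3 + I:
  f(z) = (-2 - I)/(z + 3 + I) + 1

The series is finite because the numerator is a polynomial; the negative powers form the principal part, and the coefficient of 1/(z + 3 + I) gives Res(f, -3 - I) = -2 - I.

Final answer: (-2 - I)/(z + 3 + I) + 1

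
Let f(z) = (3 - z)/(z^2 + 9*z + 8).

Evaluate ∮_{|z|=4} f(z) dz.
By the residue theorem, ∮_C f(z) dz = 2πi · (sum of the residues of f at the poles inside |z| = 4).

The denominator factors as (z + 8)*(z + 1), so the singularities of f are simple poles at z = -8, z = -1.
  |-8|² = 64 > 16 = 4², so this pole is outside the contour.
  |-1|² = 1 < 16 = 4², so this pole is inside the contour.

With P(z) = 3 - z and Q(z) = z^2 + 9*z + 8, each pole is simple, so Res(f, z₀) = P(z₀)/Q'(z₀) with Q'(z) = 2*z + 9.
  Res(f, -1) = P(-1)/Q'(-1) = (4)/(7) = 4/7

∮_C f(z) dz = 2πi · (4/7) = 8*I*pi/7

Final answer: 8*I*pi/7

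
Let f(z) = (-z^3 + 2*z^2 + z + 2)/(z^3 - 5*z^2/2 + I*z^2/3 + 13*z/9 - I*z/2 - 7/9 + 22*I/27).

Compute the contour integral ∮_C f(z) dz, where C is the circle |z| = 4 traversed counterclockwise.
pi*(-2/3 - I)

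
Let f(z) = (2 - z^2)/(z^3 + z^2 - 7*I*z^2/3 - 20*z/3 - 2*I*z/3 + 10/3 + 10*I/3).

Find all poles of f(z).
{-3 + I, 1 + I/3, 1 + I}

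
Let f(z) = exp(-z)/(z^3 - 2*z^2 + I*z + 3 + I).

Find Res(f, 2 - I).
Write f(z) = P(z)/Q(z) with P(z) = exp(-z) and Q(z) = z^3 - 2*z^2 + I*z + 3 + I.
The denominator factors as Q(z) = (z - 2 + I)*(z + 1)*(z - 1 - I), so z = 2 - I is a simple zero of Q and P is analytic there; z = 2 - I is therefore a simple pole and
  Res(f, z₀) = P(z₀)/Q'(z₀).

Q'(z) = 3*z^2 - 4*z + I, so Q'(2 - I) = 1 - 7*I.
P(2 - I) = exp(-2 + I).

Res(f, 2 - I) = (exp(-2 + I))/(1 - 7*I) = (1/50 + 7*I/50)*exp(-2 + I)

Final answer: (1/50 + 7*I/50)*exp(-2 + I)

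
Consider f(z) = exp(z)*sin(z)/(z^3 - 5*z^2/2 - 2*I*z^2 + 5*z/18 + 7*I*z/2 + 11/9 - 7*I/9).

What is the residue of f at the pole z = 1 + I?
Write f(z) = P(z)/Q(z) with P(z) = exp(z)*sin(z) and Q(z) = z^3 - 5*z^2/2 - 2*I*z^2 + 5*z/18 + 7*I*z/2 + 11/9 - 7*I/9.
The denominator factors as Q(z) = (z - 2*I/3)*(z - 3/2 - I/3)*(z - 1 - I), so z = 1 + I is a simple zero of Q and P is analytic there; z = 1 + I is therefore a simple pole and
  Res(f, z₀) = P(z₀)/Q'(z₀).

Q'(z) = 3*z^2 - 5*z - 4*I*z + 5/18 + 7*I/2, so Q'(1 + I) = -13/18 + I/2.
P(1 + I) = exp(1 + I)*sin(1 + I).

Res(f, 1 + I) = (exp(1 + I)*sin(1 + I))/(-13/18 + I/2) = (-117/125 - 81*I/125)*exp(1 + I)*sin(1 + I)

Final answer: (-117/125 - 81*I/125)*exp(1 + I)*sin(1 + I)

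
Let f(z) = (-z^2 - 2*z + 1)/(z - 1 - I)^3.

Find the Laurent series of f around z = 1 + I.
Put w = z - (1 + I), i.e. z = w + 1 + I. The denominator is w^3, so it suffices to rewrite the numerator in powers of w.

P(z) = -z^2 - 2*z + 1
P(w + 1 + I) = -1 - 4*I + (-4 - 2*I)*w - w^2

Dividing each term by w^3:
  f = (-1 - 4*I)/w^3 + (-4 - 2*I)/w^2 - 1/w

Substituting back w = z - 1 - I:
  f(z) = (-1 - 4*I)/(z - 1 - I)^3 + (-4 - 2*I)/(z - 1 - I)^2 - 1/(z - 1 - I)

The series is finite because the numerator is a polynomial; the negative powers form the principal part, and the coefficient of 1/(z - 1 - I) gives Res(f, 1 + I) = -1.

Final answer: (-1 - 4*I)/(z - 1 - I)^3 + (-4 - 2*I)/(z - 1 - I)^2 - 1/(z - 1 - I)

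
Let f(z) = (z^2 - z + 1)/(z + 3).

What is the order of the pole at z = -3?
1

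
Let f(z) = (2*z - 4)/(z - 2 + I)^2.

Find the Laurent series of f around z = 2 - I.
Put w = z - (2 - I), i.e. z = w + 2 - I. The denominator is w^2, so it suffices to rewrite the numerator in powers of w.

P(z) = 2*z - 4
P(w + 2 - I) = -2*I + 2*w

Dividing each term by w^2:
  f = -2*I/w^2 + 2/w

Substituting back w = z - 2 + I:
  f(z) = -2*I/(z - 2 + I)^2 + 2/(z - 2 + I)

The series is finite because the numerator is a polynomial; the negative powers form the principal part, and the coefficient of 1/(z - 2 + I) gives Res(f, 2 - I) = 2.

Final answer: -2*I/(z - 2 + I)^2 + 2/(z - 2 + I)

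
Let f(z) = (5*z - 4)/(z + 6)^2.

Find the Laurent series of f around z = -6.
Put w = z - (-6), i.e. z = w - 6. The denominator is w^2, so it suffices to rewrite the numerator in powers of w.

P(z) = 5*z - 4
P(w - 6) = -34 + 5*w

Dividing each term by w^2:
  f = -34/w^2 + 5/w

Substituting back w = z + 6:
  f(z) = -34/(z + 6)^2 + 5/(z + 6)

The series is finite because the numerator is a polynomial; the negative powers form the principal part, and the coefficient of 1/(z + 6) gives Res(f, -6) = 5.

Final answer: -34/(z + 6)^2 + 5/(z + 6)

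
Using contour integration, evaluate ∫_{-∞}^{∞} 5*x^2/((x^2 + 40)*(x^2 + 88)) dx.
Let f(z) = 5*z^2/((z^2 + 40)*(z^2 + 88)). The denominator has no real zeros and deg Q - deg P = 2 ≥ 2, so the integral of f over the upper semicircle |z| = R tends to 0 as R → ∞. Closing the contour in the upper half-plane,
  ∫_{-∞}^{∞} f(x) dx = 2πi · Σ Res(f, z_k)  over the poles with Im z_k > 0.

Zeros of the denominator: z^2 + 40 = 0 gives z = ±2*sqrt(10)*I; z^2 + 88 = 0 gives z = ±2*sqrt(22)*I.
Upper half-plane: z = 2*sqrt(10)*I, z = 2*sqrt(22)*I (simple).

Each pole is a simple zero of Q(z) = z^4 + 128*z^2 + 3520, so Res(f, z₀) = P(z₀)/Q'(z₀) with P(z) = 5*z^2, Q'(z) = 4*z^3 + 256*z:
  Res(f, 2*sqrt(10)*I) = (-200)/(192*sqrt(10)*I) = 5*sqrt(10)*I/48
  Res(f, 2*sqrt(22)*I) = (-440)/(-192*sqrt(22)*I) = -5*sqrt(22)*I/48

Sum of residues: 5*I*(-sqrt(22) + sqrt(10))/48
∫_{-∞}^{∞} f(x) dx = 2πi · (5*I*(-sqrt(22) + sqrt(10))/48) = 5*pi*(-sqrt(10) + sqrt(22))/24

Final answer: 5*pi*(-sqrt(10) + sqrt(22))/24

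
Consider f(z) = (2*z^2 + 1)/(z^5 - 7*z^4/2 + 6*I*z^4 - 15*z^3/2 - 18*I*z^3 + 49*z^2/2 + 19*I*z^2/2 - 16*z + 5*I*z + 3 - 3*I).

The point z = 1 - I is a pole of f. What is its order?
3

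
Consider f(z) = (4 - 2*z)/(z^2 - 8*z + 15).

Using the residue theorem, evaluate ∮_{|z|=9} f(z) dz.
-4*I*pi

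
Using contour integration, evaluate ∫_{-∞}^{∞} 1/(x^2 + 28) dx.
sqrt(7)*pi/14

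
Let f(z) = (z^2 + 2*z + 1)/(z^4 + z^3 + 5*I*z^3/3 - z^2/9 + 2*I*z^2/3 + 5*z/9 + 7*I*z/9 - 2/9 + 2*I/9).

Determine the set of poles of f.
The singularities of f are the zeros of the denominator. Factoring,
  z^4 + z^3 + 5*I*z^3/3 - z^2/9 + 2*I*z^2/3 + 5*z/9 + 7*I*z/9 - 2/9 + 2*I/9 = (z + I)*(z + I/3)*(z - 2*I/3)*(z + 1 + I)
so the candidates are z = -I, z = -I/3, z = 2*I/3, z = -1 - I.

Check the numerator P(z) = z^2 + 2*z + 1 at each one:
  P(-I) = -2*I ≠ 0, so z = -I is a (simple) pole.
  P(-I/3) = 8/9 - 2*I/3 ≠ 0, so z = -I/3 is a (simple) pole.
  P(2*I/3) = 5/9 + 4*I/3 ≠ 0, so z = 2*I/3 is a (simple) pole.
  P(-1 - I) = -1 ≠ 0, so z = -1 - I is a (simple) pole.

Poles of f: {-1 - I, -I, -I/3, 2*I/3}

Final answer: {-1 - I, -I, -I/3, 2*I/3}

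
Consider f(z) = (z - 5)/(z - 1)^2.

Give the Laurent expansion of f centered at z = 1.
-4/(z - 1)^2 + 1/(z - 1)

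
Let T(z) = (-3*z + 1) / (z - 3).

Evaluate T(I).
Substitute z = I:
  numerator:   -3*(I) + 1 = 1 - 3*I
  denominator: (I) - 3 = -3 + I
T(I) = (1 - 3*I)/(-3 + I); multiplying numerator and denominator by the conjugate -3 - I gives (-6 + 8*I)/10 = -3/5 + 4*I/5

Final answer: -3/5 + 4*I/5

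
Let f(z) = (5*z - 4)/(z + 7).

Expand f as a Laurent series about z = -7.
Put w = z - (-7), i.e. z = w - 7. The denominator is w, so it suffices to rewrite the numerator in powers of w.

P(z) = 5*z - 4
P(w - 7) = -39 + 5*w

Dividing each term by w:
  f = -39/w + 5

Substituting back w = z + 7:
  f(z) = -39/(z + 7) + 5

The series is finite because the numerator is a polynomial; the negative powers form the principal part, and the coefficient of 1/(z + 7) gives Res(f, -7) = -39.

Final answer: -39/(z + 7) + 5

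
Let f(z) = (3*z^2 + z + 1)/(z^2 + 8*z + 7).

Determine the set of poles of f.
{-7, -1}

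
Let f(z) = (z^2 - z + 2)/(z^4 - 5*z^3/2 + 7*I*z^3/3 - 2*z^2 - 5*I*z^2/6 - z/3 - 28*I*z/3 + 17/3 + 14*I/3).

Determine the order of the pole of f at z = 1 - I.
Factor the denominator:
  z^4 - 5*z^3/2 + 7*I*z^3/3 - 2*z^2 - 5*I*z^2/6 - z/3 - 28*I*z/3 + 17/3 + 14*I/3 = (z - 1 + I)^2*(z - 2 + I)*(z + 3/2 - 2*I/3)

The numerator P(z) = z^2 - z + 2 has P(1 - I) = 1 - I ≠ 0, so no factor of (z - 1 + I) cancels.
Near z = 1 - I we can therefore write f(z) = g(z)/(z - 1 + I)^2 with g analytic at 1 - I and g(1 - I) ≠ 0 (g is the numerator divided by the remaining denominator factors).

Hence z = 1 - I is a pole of order 2.

Final answer: 2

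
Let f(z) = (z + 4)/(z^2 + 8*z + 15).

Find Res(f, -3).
1/2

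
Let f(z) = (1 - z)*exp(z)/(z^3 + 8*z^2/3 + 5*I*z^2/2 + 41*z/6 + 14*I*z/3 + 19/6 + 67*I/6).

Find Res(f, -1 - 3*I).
Write f(z) = P(z)/Q(z) with P(z) = (1 - z)*exp(z) and Q(z) = z^3 + 8*z^2/3 + 5*I*z^2/2 + 41*z/6 + 14*I*z/3 + 19/6 + 67*I/6.
The denominator factors as Q(z) = (z + 2/3 + 3*I/2)*(z + 1 + 3*I)*(z + 1 - 2*I), so z = -1 - 3*I is a simple zero of Q and P is analytic there; z = -1 - 3*I is therefore a simple pole and
  Res(f, z₀) = P(z₀)/Q'(z₀).

Q'(z) = 3*z^2 + 16*z/3 + 5*I*z + 41/6 + 14*I/3, so Q'(-1 - 3*I) = -15/2 + 5*I/3.
P(-1 - 3*I) = (2 + 3*I)*exp(-1 - 3*I).

Res(f, -1 - 3*I) = ((2 + 3*I)*exp(-1 - 3*I))/(-15/2 + 5*I/3) = (-72/425 - 186*I/425)*exp(-1 - 3*I)

Final answer: (-72/425 - 186*I/425)*exp(-1 - 3*I)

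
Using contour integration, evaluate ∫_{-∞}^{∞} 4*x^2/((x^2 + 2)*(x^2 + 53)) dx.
4*pi*(-sqrt(2) + sqrt(53))/51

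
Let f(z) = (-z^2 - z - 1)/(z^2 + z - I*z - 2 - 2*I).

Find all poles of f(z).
The singularities of f are the zeros of the denominator. Factoring,
  z^2 + z - I*z - 2 - 2*I = (z - 1 - I)*(z + 2)
so the candidates are z = 1 + I, z = -2.

Check the numerator P(z) = -z^2 - z - 1 at each one:
  P(1 + I) = -2 - 3*I ≠ 0, so z = 1 + I is a (simple) pole.
  P(-2) = -3 ≠ 0, so z = -2 is a (simple) pole.

Poles of f: {-2, 1 + I}

Final answer: {-2, 1 + I}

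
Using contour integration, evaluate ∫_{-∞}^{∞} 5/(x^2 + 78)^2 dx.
Let f(z) = 5/(z^2 + 78)^2. The denominator has no real zeros and deg Q - deg P = 4 ≥ 2, so the integral of f over the upper semicircle |z| = R tends to 0 as R → ∞. Closing the contour in the upper half-plane,
  ∫_{-∞}^{∞} f(x) dx = 2πi · Σ Res(f, z_k)  over the poles with Im z_k > 0.

Zeros of the denominator: z^2 + 78 = 0 gives z = ±sqrt(78)*I.
Upper half-plane: z = sqrt(78)*I (a pole of order 2).

Write f(z) = g(z)/(z - sqrt(78)*I)^2 with g(z) = 5/(z + sqrt(78)*I)^2. For a double pole, Res(f, z₀) = g'(z₀):
  g'(z) = -10/(z + sqrt(78)*I)^3
  Res(f, sqrt(78)*I) = g'(sqrt(78)*I) = -5*sqrt(78)*I/24336

∫_{-∞}^{∞} f(x) dx = 2πi · (-5*sqrt(78)*I/24336) = 5*sqrt(78)*pi/12168

Final answer: 5*sqrt(78)*pi/12168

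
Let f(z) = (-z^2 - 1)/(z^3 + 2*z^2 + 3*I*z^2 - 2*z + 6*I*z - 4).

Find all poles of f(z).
The singularities of f are the zeros of the denominator. Factoring,
  z^3 + 2*z^2 + 3*I*z^2 - 2*z + 6*I*z - 4 = (z + I)*(z + 2)*(z + 2*I)
so the candidates are z = -I, z = -2, z = -2*I.

Check the numerator P(z) = -z^2 - 1 at each one:
  P(-I) = 0, so the factor (z + I) cancels and z = -I is only a removable singularity, not a pole.
  P(-2) = -5 ≠ 0, so z = -2 is a (simple) pole.
  P(-2*I) = 3 ≠ 0, so z = -2*I is a (simple) pole.

Poles of f: {-2, -2*I}

Final answer: {-2, -2*I}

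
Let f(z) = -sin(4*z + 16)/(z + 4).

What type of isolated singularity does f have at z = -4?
Let u = z + 4. The argument of sin is 4*z + 16 = 4u, so
  f = -sin(4u)/u = -((4u) - (4u)^3/6 + ...)/u = -4 + (32/3)*u^2 - ...
The Laurent expansion about u = 0 has no negative powers; equivalently lim_{z→-4} f(z) = -4 exists and is finite.
So the singularity is removable.

Final answer: removable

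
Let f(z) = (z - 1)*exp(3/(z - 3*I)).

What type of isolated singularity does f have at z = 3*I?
Let u = z - 3*I. Then
  e^(3/u) = Σ_{k≥0} (3)^k/(k!·u^k) = 1 + 3/u + 9/(2*u^2) + 9/(2*u^3) + ...
which has infinitely many negative powers of u, so exp(3/(z - 3*I)) has an essential singularity at z = 3*I.
The extra factor z - 1 is a nonzero polynomial; if the product had at most a pole at z = 3*I, dividing by that polynomial would leave exp(3/(z - 3*I)) with at most a pole too — contradiction. (Equivalently, the product's Laurent series still has infinitely many negative powers.)
So the singularity is essential.

Final answer: essential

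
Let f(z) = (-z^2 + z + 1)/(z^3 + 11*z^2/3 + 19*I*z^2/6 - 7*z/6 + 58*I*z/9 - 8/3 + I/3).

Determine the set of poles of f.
{-3 - 3*I/2, -2/3 - I, -2*I/3}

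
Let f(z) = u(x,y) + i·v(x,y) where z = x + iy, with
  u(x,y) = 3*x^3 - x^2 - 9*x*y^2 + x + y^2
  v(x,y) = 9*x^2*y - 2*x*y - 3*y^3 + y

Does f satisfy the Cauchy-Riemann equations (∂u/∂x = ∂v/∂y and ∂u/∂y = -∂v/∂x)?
∂u/∂x = 9*x^2 - 2*x - 9*y^2 + 1
∂v/∂y = 9*x^2 - 2*x - 9*y^2 + 1
∂u/∂y = -18*x*y + 2*y
∂v/∂x = 18*x*y - 2*y
∂u/∂x = ∂v/∂y and ∂u/∂y = -∂v/∂x hold identically; f is analytic.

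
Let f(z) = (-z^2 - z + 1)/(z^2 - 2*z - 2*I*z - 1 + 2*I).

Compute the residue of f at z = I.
Write f(z) = P(z)/Q(z) with P(z) = -z^2 - z + 1 and Q(z) = z^2 - 2*z - 2*I*z - 1 + 2*I.
The denominator factors as Q(z) = (z - I)*(z - 2 - I), so z = I is a simple zero of Q and P is analytic there; z = I is therefore a simple pole and
  Res(f, z₀) = P(z₀)/Q'(z₀).

Q'(z) = 2*z - 2 - 2*I, so Q'(I) = -2.
P(I) = 2 - I.

Res(f, I) = (2 - I)/(-2) = -1 + I/2

Final answer: -1 + I/2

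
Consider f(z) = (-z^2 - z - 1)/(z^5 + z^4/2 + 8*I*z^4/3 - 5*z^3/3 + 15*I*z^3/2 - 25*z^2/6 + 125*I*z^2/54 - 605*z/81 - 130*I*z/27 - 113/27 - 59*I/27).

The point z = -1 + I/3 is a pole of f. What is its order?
3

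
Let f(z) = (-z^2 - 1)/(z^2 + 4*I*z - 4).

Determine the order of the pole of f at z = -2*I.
Factor the denominator:
  z^2 + 4*I*z - 4 = (z + 2*I)^2

The numerator P(z) = -z^2 - 1 has P(-2*I) = 3 ≠ 0, so no factor of (z + 2*I) cancels.
Near z = -2*I we can therefore write f(z) = g(z)/(z + 2*I)^2 with g analytic at -2*I and g(-2*I) ≠ 0 (g is just the numerator).

Hence z = -2*I is a pole of order 2.

Final answer: 2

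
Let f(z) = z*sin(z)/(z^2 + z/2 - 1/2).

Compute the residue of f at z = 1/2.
Write f(z) = P(z)/Q(z) with P(z) = z*sin(z) and Q(z) = z^2 + z/2 - 1/2.
The denominator factors as Q(z) = (z - 1/2)*(z + 1), so z = 1/2 is a simple zero of Q and P is analytic there; z = 1/2 is therefore a simple pole and
  Res(f, z₀) = P(z₀)/Q'(z₀).

Q'(z) = 2*z + 1/2, so Q'(1/2) = 3/2.
P(1/2) = sin(1/2)/2.

Res(f, 1/2) = (sin(1/2)/2)/(3/2) = sin(1/2)/3

Final answer: sin(1/2)/3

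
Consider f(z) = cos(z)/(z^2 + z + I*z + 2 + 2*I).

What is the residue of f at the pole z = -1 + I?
(-1/10 - 3*I/10)*cos(1 - I)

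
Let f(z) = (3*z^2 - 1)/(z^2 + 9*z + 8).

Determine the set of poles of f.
The singularities of f are the zeros of the denominator. Factoring,
  z^2 + 9*z + 8 = (z + 8)*(z + 1)
so the candidates are z = -8, z = -1.

Check the numerator P(z) = 3*z^2 - 1 at each one:
  P(-8) = 191 ≠ 0, so z = -8 is a (simple) pole.
  P(-1) = 2 ≠ 0, so z = -1 is a (simple) pole.

Poles of f: {-8, -1}

Final answer: {-8, -1}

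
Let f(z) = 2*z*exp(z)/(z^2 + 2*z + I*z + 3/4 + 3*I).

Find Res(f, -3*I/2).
Write f(z) = P(z)/Q(z) with P(z) = 2*z*exp(z) and Q(z) = z^2 + 2*z + I*z + 3/4 + 3*I.
The denominator factors as Q(z) = (z + 3*I/2)*(z + 2 - I/2), so z = -3*I/2 is a simple zero of Q and P is analytic there; z = -3*I/2 is therefore a simple pole and
  Res(f, z₀) = P(z₀)/Q'(z₀).

Q'(z) = 2*z + 2 + I, so Q'(-3*I/2) = 2 - 2*I.
P(-3*I/2) = -3*I*exp(-3*I/2).

Res(f, -3*I/2) = (-3*I*exp(-3*I/2))/(2 - 2*I) = (3/4 - 3*I/4)*exp(-3*I/2)

Final answer: (3/4 - 3*I/4)*exp(-3*I/2)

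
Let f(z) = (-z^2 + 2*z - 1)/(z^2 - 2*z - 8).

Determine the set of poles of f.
{-2, 4}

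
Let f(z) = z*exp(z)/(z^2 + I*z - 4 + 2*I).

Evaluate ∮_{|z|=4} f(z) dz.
By the residue theorem, ∮_C f(z) dz = 2πi · (sum of the residues of f at the poles inside |z| = 4).

The denominator factors as (z - 2 + I)*(z + 2), so the singularities of f are simple poles at z = 2 - I, z = -2.
  |2 - I|² = 5 < 16 = 4², so this pole is inside the contour.
  |-2|² = 4 < 16 = 4², so this pole is inside the contour.

With P(z) = z*exp(z) and Q(z) = z^2 + I*z - 4 + 2*I, each pole is simple, so Res(f, z₀) = P(z₀)/Q'(z₀) with Q'(z) = 2*z + I.
  Res(f, 2 - I) = P(2 - I)/Q'(2 - I) = ((2 - I)*exp(2 - I))/(4 - I) = (9/17 - 2*I/17)*exp(2 - I)
  Res(f, -2) = P(-2)/Q'(-2) = (-2*exp(-2))/(-4 + I) = (8/17 + 2*I/17)*exp(-2)

Sum of residues inside C: (9/17 - 2*I/17)*exp(2 - I) + (8/17 + 2*I/17)*exp(-2)
∮_C f(z) dz = 2πi · ((9/17 - 2*I/17)*exp(2 - I) + (8/17 + 2*I/17)*exp(-2)) = pi*(-4/17 + 16*I/17)*exp(-2) + pi*(4/17 + 18*I/17)*exp(2 - I)

Final answer: pi*(-4/17 + 16*I/17)*exp(-2) + pi*(4/17 + 18*I/17)*exp(2 - I)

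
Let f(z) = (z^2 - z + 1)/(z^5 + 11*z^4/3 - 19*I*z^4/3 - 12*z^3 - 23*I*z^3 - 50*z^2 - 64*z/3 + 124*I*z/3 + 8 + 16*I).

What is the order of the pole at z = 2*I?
Factor the denominator:
  z^5 + 11*z^4/3 - 19*I*z^4/3 - 12*z^3 - 23*I*z^3 - 50*z^2 - 64*z/3 + 124*I*z/3 + 8 + 16*I = (z - 2*I)^3*(z + 2/3 - I/3)*(z + 3)

The numerator P(z) = z^2 - z + 1 has P(2*I) = -3 - 2*I ≠ 0, so no factor of (z - 2*I) cancels.
Near z = 2*I we can therefore write f(z) = g(z)/(z - 2*I)^3 with g analytic at 2*I and g(2*I) ≠ 0 (g is the numerator divided by the remaining denominator factors).

Hence z = 2*I is a pole of order 3.

Final answer: 3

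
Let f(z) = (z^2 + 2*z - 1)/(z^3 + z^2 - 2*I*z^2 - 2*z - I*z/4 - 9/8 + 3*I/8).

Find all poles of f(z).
{-3/2 + 3*I/2, -1/2, 1 + I/2}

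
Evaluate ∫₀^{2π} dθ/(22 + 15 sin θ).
Call the integral J. The integrand is 2π-periodic and we integrate over a full period, so shifting θ does not change the value (θ → θ + π/2 turns sin θ into cos θ). Hence
  J = ∫₀^{2π} dθ/(22 + 15 cos θ).
Put z = e^{iθ}: then cos θ = (z + 1/z)/2, dθ = dz/(iz), and z runs once counterclockwise around |z| = 1:
  J = ∮_{|z|=1} 1/(22 + 15*(z + 1/z)/2) · dz/(iz) = (2/i) ∮_{|z|=1} dz/(15*z^2 + 44*z + 15).
The roots of 15*z^2 + 44*z + 15 are z = (-22 ± sqrt(22^2 - 15^2))/15, with sqrt(259) = sqrt(259); their product is 1, so only z₊ = -22/15 + sqrt(259)/15 lies inside the unit circle (z₋ = -22/15 - sqrt(259)/15 lies outside).
z₊ is a simple zero of q(z) = 15*z^2 + 44*z + 15, so Res(1/q, z₊) = 1/q'(z₊) with q'(z) = 30*z + 44; and q'(z₊) = 15*(z₊ - z₋) = 2*sqrt(259).
Therefore J = (2/i) · 2πi · 1/(2*sqrt(259)) = 2*pi/(sqrt(259)) = 2*sqrt(259)*pi/259

Final answer: 2*sqrt(259)*pi/259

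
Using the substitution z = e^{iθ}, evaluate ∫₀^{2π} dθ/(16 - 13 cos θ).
2*sqrt(87)*pi/87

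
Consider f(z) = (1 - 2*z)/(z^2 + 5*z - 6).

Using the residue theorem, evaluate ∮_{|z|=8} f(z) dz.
-4*I*pi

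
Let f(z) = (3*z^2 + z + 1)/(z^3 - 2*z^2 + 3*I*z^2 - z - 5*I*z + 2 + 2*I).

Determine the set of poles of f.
The singularities of f are the zeros of the denominator. Factoring,
  z^3 - 2*z^2 + 3*I*z^2 - z - 5*I*z + 2 + 2*I = (z - 1 + I)*(z + 2*I)*(z - 1)
so the candidates are z = 1 - I, z = -2*I, z = 1.

Check the numerator P(z) = 3*z^2 + z + 1 at each one:
  P(1 - I) = 2 - 7*I ≠ 0, so z = 1 - I is a (simple) pole.
  P(-2*I) = -11 - 2*I ≠ 0, so z = -2*I is a (simple) pole.
  P(1) = 5 ≠ 0, so z = 1 is a (simple) pole.

Poles of f: {-2*I, 1 - I, 1}

Final answer: {-2*I, 1 - I, 1}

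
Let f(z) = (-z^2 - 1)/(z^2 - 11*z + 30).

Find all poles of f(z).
{5, 6}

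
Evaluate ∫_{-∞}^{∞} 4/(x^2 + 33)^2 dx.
2*sqrt(33)*pi/1089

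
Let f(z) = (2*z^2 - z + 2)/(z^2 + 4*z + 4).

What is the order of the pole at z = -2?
Factor the denominator:
  z^2 + 4*z + 4 = (z + 2)^2

The numerator P(z) = 2*z^2 - z + 2 has P(-2) = 12 ≠ 0, so no factor of (z + 2) cancels.
Near z = -2 we can therefore write f(z) = g(z)/(z + 2)^2 with g analytic at -2 and g(-2) ≠ 0 (g is just the numerator).

Hence z = -2 is a pole of order 2.

Final answer: 2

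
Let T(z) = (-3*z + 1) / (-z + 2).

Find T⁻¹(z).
Set w = T(z) = (-3*z + 1) / (-z + 2) and solve for z:
  w*(-z + 2) = -3*z + 1
  2*w + z*(3 - w) - 1 = 0
  z*(3 - w) = 1 - 2*w
  z = (2*w - 1)/(w - 3)
Renaming the variable, T⁻¹(z) = (2*z - 1)/(z - 3).
(Check: ad - bc = -5 ≠ 0, so T is invertible.)

Final answer: (2*z - 1)/(z - 3)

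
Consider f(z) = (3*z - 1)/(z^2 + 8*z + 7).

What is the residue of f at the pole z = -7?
Write f(z) = P(z)/Q(z) with P(z) = 3*z - 1 and Q(z) = z^2 + 8*z + 7.
The denominator factors as Q(z) = (z + 1)*(z + 7), so z = -7 is a simple zero of Q and P is analytic there; z = -7 is therefore a simple pole and
  Res(f, z₀) = P(z₀)/Q'(z₀).

Q'(z) = 2*z + 8, so Q'(-7) = -6.
P(-7) = -22.

Res(f, -7) = (-22)/(-6) = 11/3

Final answer: 11/3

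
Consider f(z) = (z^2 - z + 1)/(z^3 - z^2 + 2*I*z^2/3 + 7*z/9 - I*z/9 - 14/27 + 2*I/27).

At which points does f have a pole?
The singularities of f are the zeros of the denominator. Factoring,
  z^3 - z^2 + 2*I*z^2/3 + 7*z/9 - I*z/9 - 14/27 + 2*I/27 = (z - 2*I/3)*(z - 2/3 + I/3)*(z - 1/3 + I)
so the candidates are z = 2*I/3, z = 2/3 - I/3, z = 1/3 - I.

Check the numerator P(z) = z^2 - z + 1 at each one:
  P(2*I/3) = 5/9 - 2*I/3 ≠ 0, so z = 2*I/3 is a (simple) pole.
  P(2/3 - I/3) = 2/3 - I/9 ≠ 0, so z = 2/3 - I/3 is a (simple) pole.
  P(1/3 - I) = -2/9 + I/3 ≠ 0, so z = 1/3 - I is a (simple) pole.

Poles of f: {2*I/3, 1/3 - I, 2/3 - I/3}

Final answer: {2*I/3, 1/3 - I, 2/3 - I/3}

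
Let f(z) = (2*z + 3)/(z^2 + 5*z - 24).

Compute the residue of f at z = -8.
Write f(z) = P(z)/Q(z) with P(z) = 2*z + 3 and Q(z) = z^2 + 5*z - 24.
The denominator factors as Q(z) = (z - 3)*(z + 8), so z = -8 is a simple zero of Q and P is analytic there; z = -8 is therefore a simple pole and
  Res(f, z₀) = P(z₀)/Q'(z₀).

Q'(z) = 2*z + 5, so Q'(-8) = -11.
P(-8) = -13.

Res(f, -8) = (-13)/(-11) = 13/11

Final answer: 13/11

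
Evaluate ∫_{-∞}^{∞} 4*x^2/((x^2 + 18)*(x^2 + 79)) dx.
Let f(z) = 4*z^2/((z^2 + 18)*(z^2 + 79)). The denominator has no real zeros and deg Q - deg P = 2 ≥ 2, so the integral of f over the upper semicircle |z| = R tends to 0 as R → ∞. Closing the contour in the upper half-plane,
  ∫_{-∞}^{∞} f(x) dx = 2πi · Σ Res(f, z_k)  over the poles with Im z_k > 0.

Zeros of the denominator: z^2 + 18 = 0 gives z = ±3*sqrt(2)*I; z^2 + 79 = 0 gives z = ±sqrt(79)*I.
Upper half-plane: z = 3*sqrt(2)*I, z = sqrt(79)*I (simple).

Each pole is a simple zero of Q(z) = z^4 + 97*z^2 + 1422, so Res(f, z₀) = P(z₀)/Q'(z₀) with P(z) = 4*z^2, Q'(z) = 4*z^3 + 194*z:
  Res(f, 3*sqrt(2)*I) = (-72)/(366*sqrt(2)*I) = 6*sqrt(2)*I/61
  Res(f, sqrt(79)*I) = (-316)/(-122*sqrt(79)*I) = -2*sqrt(79)*I/61

Sum of residues: 2*I*(-sqrt(79) + 3*sqrt(2))/61
∫_{-∞}^{∞} f(x) dx = 2πi · (2*I*(-sqrt(79) + 3*sqrt(2))/61) = 4*pi*(-3*sqrt(2) + sqrt(79))/61

Final answer: 4*pi*(-3*sqrt(2) + sqrt(79))/61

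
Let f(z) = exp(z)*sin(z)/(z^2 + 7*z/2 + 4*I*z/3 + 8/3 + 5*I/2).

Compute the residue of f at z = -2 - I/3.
(18/25 + 24*I/25)*exp(-2 - I/3)*sin(2 + I/3)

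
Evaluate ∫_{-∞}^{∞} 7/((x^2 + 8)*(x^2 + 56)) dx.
pi*(-sqrt(14) + 7*sqrt(2))/192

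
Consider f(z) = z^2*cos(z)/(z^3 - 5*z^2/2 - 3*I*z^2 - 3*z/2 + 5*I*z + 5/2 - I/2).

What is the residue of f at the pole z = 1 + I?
Write f(z) = P(z)/Q(z) with P(z) = z^2*cos(z) and Q(z) = z^3 - 5*z^2/2 - 3*I*z^2 - 3*z/2 + 5*I*z + 5/2 - I/2.
The denominator factors as Q(z) = (z - I)*(z - 3/2 - I)*(z - 1 - I), so z = 1 + I is a simple zero of Q and P is analytic there; z = 1 + I is therefore a simple pole and
  Res(f, z₀) = P(z₀)/Q'(z₀).

Q'(z) = 3*z^2 - 5*z - 6*I*z - 3/2 + 5*I, so Q'(1 + I) = -1/2.
P(1 + I) = 2*I*cos(1 + I).

Res(f, 1 + I) = (2*I*cos(1 + I))/(-1/2) = -4*I*cos(1 + I)

Final answer: -4*I*cos(1 + I)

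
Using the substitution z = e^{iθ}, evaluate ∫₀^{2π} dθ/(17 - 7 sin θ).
Call the integral J. The integrand is 2π-periodic and we integrate over a full period, so shifting θ does not change the value (θ → θ + π/2 turns sin θ into cos θ; θ → θ + π flips the sign of the trig term). Hence
  J = ∫₀^{2π} dθ/(17 + 7 cos θ).
Put z = e^{iθ}: then cos θ = (z + 1/z)/2, dθ = dz/(iz), and z runs once counterclockwise around |z| = 1:
  J = ∮_{|z|=1} 1/(17 + 7*(z + 1/z)/2) · dz/(iz) = (2/i) ∮_{|z|=1} dz/(7*z^2 + 34*z + 7).
The roots of 7*z^2 + 34*z + 7 are z = (-17 ± sqrt(17^2 - 7^2))/7, with sqrt(240) = 4*sqrt(15); their product is 1, so only z₊ = -17/7 + 4*sqrt(15)/7 lies inside the unit circle (z₋ = -17/7 - 4*sqrt(15)/7 lies outside).
z₊ is a simple zero of q(z) = 7*z^2 + 34*z + 7, so Res(1/q, z₊) = 1/q'(z₊) with q'(z) = 14*z + 34; and q'(z₊) = 7*(z₊ - z₋) = 8*sqrt(15).
Therefore J = (2/i) · 2πi · 1/(8*sqrt(15)) = 2*pi/(4*sqrt(15)) = sqrt(15)*pi/30

Final answer: sqrt(15)*pi/30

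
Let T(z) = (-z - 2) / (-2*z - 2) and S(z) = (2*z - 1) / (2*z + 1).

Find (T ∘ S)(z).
(T ∘ S)(z) = T(S(z)) = ((-1)*S(z) + (-2))/((-2)*S(z) + (-2)). Multiply numerator and denominator by 2*z + 1:
  numerator:   (-1)*(2*z - 1) + (-2)*(2*z + 1) = -6*z - 1
  denominator: (-2)*(2*z - 1) + (-2)*(2*z + 1) = -8*z
(T ∘ S)(z) = (-6*z - 1)/(-8*z) = (6*z + 1)/(8*z)

Final answer: (6*z + 1)/(8*z)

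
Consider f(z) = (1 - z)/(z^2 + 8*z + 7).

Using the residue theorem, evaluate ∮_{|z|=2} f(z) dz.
By the residue theorem, ∮_C f(z) dz = 2πi · (sum of the residues of f at the poles inside |z| = 2).

The denominator factors as (z + 7)*(z + 1), so the singularities of f are simple poles at z = -7, z = -1.
  |-7|² = 49 > 4 = 2², so this pole is outside the contour.
  |-1|² = 1 < 4 = 2², so this pole is inside the contour.

With P(z) = 1 - z and Q(z) = z^2 + 8*z + 7, each pole is simple, so Res(f, z₀) = P(z₀)/Q'(z₀) with Q'(z) = 2*z + 8.
  Res(f, -1) = P(-1)/Q'(-1) = (2)/(6) = 1/3

∮_C f(z) dz = 2πi · (1/3) = 2*I*pi/3

Final answer: 2*I*pi/3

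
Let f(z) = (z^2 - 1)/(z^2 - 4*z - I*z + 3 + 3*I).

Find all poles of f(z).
The singularities of f are the zeros of the denominator. Factoring,
  z^2 - 4*z - I*z + 3 + 3*I = (z - 1 - I)*(z - 3)
so the candidates are z = 1 + I, z = 3.

Check the numerator P(z) = z^2 - 1 at each one:
  P(1 + I) = -1 + 2*I ≠ 0, so z = 1 + I is a (simple) pole.
  P(3) = 8 ≠ 0, so z = 3 is a (simple) pole.

Poles of f: {1 + I, 3}

Final answer: {1 + I, 3}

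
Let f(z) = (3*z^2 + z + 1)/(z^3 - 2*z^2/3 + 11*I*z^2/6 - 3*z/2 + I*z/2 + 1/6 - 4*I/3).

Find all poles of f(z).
{-1, 2/3 - I/3, 1 - 3*I/2}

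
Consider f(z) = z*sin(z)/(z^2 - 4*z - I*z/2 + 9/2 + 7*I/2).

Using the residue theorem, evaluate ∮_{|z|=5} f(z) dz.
By the residue theorem, ∮_C f(z) dz = 2πi · (sum of the residues of f at the poles inside |z| = 5).

The denominator factors as (z - 1 - 3*I/2)*(z - 3 + I), so the singularities of f are simple poles at z = 1 + 3*I/2, z = 3 - I.
  |1 + 3*I/2|² = 13/4 < 25 = 5², so this pole is inside the contour.
  |3 - I|² = 10 < 25 = 5², so this pole is inside the contour.

With P(z) = z*sin(z) and Q(z) = z^2 - 4*z - I*z/2 + 9/2 + 7*I/2, each pole is simple, so Res(f, z₀) = P(z₀)/Q'(z₀) with Q'(z) = 2*z - 4 - I/2.
  Res(f, 1 + 3*I/2) = P(1 + 3*I/2)/Q'(1 + 3*I/2) = ((1 + 3*I/2)*sin(1 + 3*I/2))/(-2 + 5*I/2) = (7/41 - 22*I/41)*sin(1 + 3*I/2)
  Res(f, 3 - I) = P(3 - I)/Q'(3 - I) = ((3 - I)*sin(3 - I))/(2 - 5*I/2) = (34/41 + 22*I/41)*sin(3 - I)

Sum of residues inside C: (7/41 - 22*I/41)*sin(1 + 3*I/2) + (34/41 + 22*I/41)*sin(3 - I)
∮_C f(z) dz = 2πi · ((7/41 - 22*I/41)*sin(1 + 3*I/2) + (34/41 + 22*I/41)*sin(3 - I)) = pi*(-44/41 + 68*I/41)*sin(3 - I) + pi*(44/41 + 14*I/41)*sin(1 + 3*I/2)

Final answer: pi*(-44/41 + 68*I/41)*sin(3 - I) + pi*(44/41 + 14*I/41)*sin(1 + 3*I/2)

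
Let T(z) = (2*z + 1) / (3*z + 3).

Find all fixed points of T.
T(z) = z means 2*z + 1 = z*(3*z + 3), i.e.
  3*z^2 + z - 1 = 0.
Discriminant: (1)^2 - 4*(3)*(-1) = 13, so the roots are real.
  z = (-1 ± sqrt(13))/(2*(3))
Fixed points: {-sqrt(13)/6 - 1/6, -1/6 + sqrt(13)/6}

Final answer: {-sqrt(13)/6 - 1/6, -1/6 + sqrt(13)/6}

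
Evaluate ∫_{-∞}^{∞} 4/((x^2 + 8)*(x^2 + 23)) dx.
Let f(z) = 4/((z^2 + 8)*(z^2 + 23)). The denominator has no real zeros and deg Q - deg P = 4 ≥ 2, so the integral of f over the upper semicircle |z| = R tends to 0 as R → ∞. Closing the contour in the upper half-plane,
  ∫_{-∞}^{∞} f(x) dx = 2πi · Σ Res(f, z_k)  over the poles with Im z_k > 0.

Zeros of the denominator: z^2 + 8 = 0 gives z = ±2*sqrt(2)*I; z^2 + 23 = 0 gives z = ±sqrt(23)*I.
Upper half-plane: z = 2*sqrt(2)*I, z = sqrt(23)*I (simple).

Each pole is a simple zero of Q(z) = z^4 + 31*z^2 + 184, so Res(f, z₀) = P(z₀)/Q'(z₀) with P(z) = 4, Q'(z) = 4*z^3 + 62*z:
  Res(f, 2*sqrt(2)*I) = (4)/(60*sqrt(2)*I) = -sqrt(2)*I/30
  Res(f, sqrt(23)*I) = (4)/(-30*sqrt(23)*I) = 2*sqrt(23)*I/345

Sum of residues: I*(-23*sqrt(2) + 4*sqrt(23))/690
∫_{-∞}^{∞} f(x) dx = 2πi · (I*(-23*sqrt(2) + 4*sqrt(23))/690) = pi*(-4*sqrt(23) + 23*sqrt(2))/345

Final answer: pi*(-4*sqrt(23) + 23*sqrt(2))/345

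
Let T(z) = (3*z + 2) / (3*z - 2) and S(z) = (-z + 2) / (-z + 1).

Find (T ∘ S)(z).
(T ∘ S)(z) = T(S(z)) = ((3)*S(z) + (2))/((3)*S(z) + (-2)). Multiply numerator and denominator by -z + 1:
  numerator:   (3)*(-z + 2) + (2)*(-z + 1) = -5*z + 8
  denominator: (3)*(-z + 2) + (-2)*(-z + 1) = -z + 4
(T ∘ S)(z) = (-5*z + 8)/(-z + 4) = (5*z - 8)/(z - 4)

Final answer: (5*z - 8)/(z - 4)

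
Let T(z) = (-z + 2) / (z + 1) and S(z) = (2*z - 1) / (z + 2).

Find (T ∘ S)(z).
(T ∘ S)(z) = T(S(z)) = ((-1)*S(z) + (2))/((1)*S(z) + (1)). Multiply numerator and denominator by z + 2:
  numerator:   (-1)*(2*z - 1) + (2)*(z + 2) = 5
  denominator: (1)*(2*z - 1) + (1)*(z + 2) = 3*z + 1
(T ∘ S)(z) = 5/(3*z + 1)

Final answer: 5/(3*z + 1)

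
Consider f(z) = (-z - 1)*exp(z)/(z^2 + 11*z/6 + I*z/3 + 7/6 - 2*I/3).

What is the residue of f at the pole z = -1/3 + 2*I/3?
Write f(z) = P(z)/Q(z) with P(z) = (-z - 1)*exp(z) and Q(z) = z^2 + 11*z/6 + I*z/3 + 7/6 - 2*I/3.
The denominator factors as Q(z) = (z + 3/2 + I)*(z + 1/3 - 2*I/3), so z = -1/3 + 2*I/3 is a simple zero of Q and P is analytic there; z = -1/3 + 2*I/3 is therefore a simple pole and
  Res(f, z₀) = P(z₀)/Q'(z₀).

Q'(z) = 2*z + 11/6 + I/3, so Q'(-1/3 + 2*I/3) = 7/6 + 5*I/3.
P(-1/3 + 2*I/3) = (-2/3 - 2*I/3)*exp(-1/3 + 2*I/3).

Res(f, -1/3 + 2*I/3) = ((-2/3 - 2*I/3)*exp(-1/3 + 2*I/3))/(7/6 + 5*I/3) = (-68/149 + 12*I/149)*exp(-1/3 + 2*I/3)

Final answer: (-68/149 + 12*I/149)*exp(-1/3 + 2*I/3)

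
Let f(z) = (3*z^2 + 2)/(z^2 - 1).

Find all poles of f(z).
{-1, 1}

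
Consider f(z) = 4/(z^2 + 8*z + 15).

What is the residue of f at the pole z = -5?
Write f(z) = P(z)/Q(z) with P(z) = 4 and Q(z) = z^2 + 8*z + 15.
The denominator factors as Q(z) = (z + 3)*(z + 5), so z = -5 is a simple zero of Q and P is analytic there; z = -5 is therefore a simple pole and
  Res(f, z₀) = P(z₀)/Q'(z₀).

Q'(z) = 2*z + 8, so Q'(-5) = -2.
P(-5) = 4.

Res(f, -5) = (4)/(-2) = -2

Final answer: -2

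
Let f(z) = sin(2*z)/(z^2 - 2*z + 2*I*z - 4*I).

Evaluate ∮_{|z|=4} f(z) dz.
By the residue theorem, ∮_C f(z) dz = 2πi · (sum of the residues of f at the poles inside |z| = 4).

The denominator factors as (z + 2*I)*(z - 2), so the singularities of f are simple poles at z = -2*I, z = 2.
  |-2*I|² = 4 < 16 = 4², so this pole is inside the contour.
  |2|² = 4 < 16 = 4², so this pole is inside the contour.

With P(z) = sin(2*z) and Q(z) = z^2 - 2*z + 2*I*z - 4*I, each pole is simple, so Res(f, z₀) = P(z₀)/Q'(z₀) with Q'(z) = 2*z - 2 + 2*I.
  Res(f, -2*I) = P(-2*I)/Q'(-2*I) = (-I*sinh(4))/(-2 - 2*I) = (1/4 + I/4)*sinh(4)
  Res(f, 2) = P(2)/Q'(2) = (sin(4))/(2 + 2*I) = (1/4 - I/4)*sin(4)

Sum of residues inside C: (1/4 - I/4)*sin(4) + (1/4 + I/4)*sinh(4)
∮_C f(z) dz = 2πi · ((1/4 - I/4)*sin(4) + (1/4 + I/4)*sinh(4)) = pi*(1/2 + I/2)*sin(4) + pi*(-1/2 + I/2)*sinh(4)

Final answer: pi*(1/2 + I/2)*sin(4) + pi*(-1/2 + I/2)*sinh(4)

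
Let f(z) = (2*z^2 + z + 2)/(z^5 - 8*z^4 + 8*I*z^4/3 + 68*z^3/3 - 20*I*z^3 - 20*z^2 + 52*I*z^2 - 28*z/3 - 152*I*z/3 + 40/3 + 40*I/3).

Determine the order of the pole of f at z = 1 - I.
Factor the denominator:
  z^5 - 8*z^4 + 8*I*z^4/3 + 68*z^3/3 - 20*I*z^3 - 20*z^2 + 52*I*z^2 - 28*z/3 - 152*I*z/3 + 40/3 + 40*I/3 = (z - 1 + I)^3*(z - 3 - I)*(z - 2 + 2*I/3)

The numerator P(z) = 2*z^2 + z + 2 has P(1 - I) = 3 - 5*I ≠ 0, so no factor of (z - 1 + I) cancels.
Near z = 1 - I we can therefore write f(z) = g(z)/(z - 1 + I)^3 with g analytic at 1 - I and g(1 - I) ≠ 0 (g is the numerator divided by the remaining denominator factors).

Hence z = 1 - I is a pole of order 3.

Final answer: 3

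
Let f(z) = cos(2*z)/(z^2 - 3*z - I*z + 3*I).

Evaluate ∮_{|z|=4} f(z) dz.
By the residue theorem, ∮_C f(z) dz = 2πi · (sum of the residues of f at the poles inside |z| = 4).

The denominator factors as (z - 3)*(z - I), so the singularities of f are simple poles at z = 3, z = I.
  |3|² = 9 < 16 = 4², so this pole is inside the contour.
  |I|² = 1 < 16 = 4², so this pole is inside the contour.

With P(z) = cos(2*z) and Q(z) = z^2 - 3*z - I*z + 3*I, each pole is simple, so Res(f, z₀) = P(z₀)/Q'(z₀) with Q'(z) = 2*z - 3 - I.
  Res(f, 3) = P(3)/Q'(3) = (cos(6))/(3 - I) = (3/10 + I/10)*cos(6)
  Res(f, I) = P(I)/Q'(I) = (cosh(2))/(-3 + I) = (-3/10 - I/10)*cosh(2)

Sum of residues inside C: (-3/10 - I/10)*cosh(2) + (3/10 + I/10)*cos(6)
∮_C f(z) dz = 2πi · ((-3/10 - I/10)*cosh(2) + (3/10 + I/10)*cos(6)) = pi*(1/5 - 3*I/5)*cosh(2) + pi*(-1/5 + 3*I/5)*cos(6)

Final answer: pi*(1/5 - 3*I/5)*cosh(2) + pi*(-1/5 + 3*I/5)*cos(6)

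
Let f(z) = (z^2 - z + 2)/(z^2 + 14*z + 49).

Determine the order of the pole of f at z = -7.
Factor the denominator:
  z^2 + 14*z + 49 = (z + 7)^2

The numerator P(z) = z^2 - z + 2 has P(-7) = 58 ≠ 0, so no factor of (z + 7) cancels.
Near z = -7 we can therefore write f(z) = g(z)/(z + 7)^2 with g analytic at -7 and g(-7) ≠ 0 (g is just the numerator).

Hence z = -7 is a pole of order 2.

Final answer: 2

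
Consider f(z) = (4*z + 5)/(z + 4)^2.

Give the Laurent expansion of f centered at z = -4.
Put w = z - (-4), i.e. z = w - 4. The denominator is w^2, so it suffices to rewrite the numerator in powers of w.

P(z) = 4*z + 5
P(w - 4) = -11 + 4*w

Dividing each term by w^2:
  f = -11/w^2 + 4/w

Substituting back w = z + 4:
  f(z) = -11/(z + 4)^2 + 4/(z + 4)

The series is finite because the numerator is a polynomial; the negative powers form the principal part, and the coefficient of 1/(z + 4) gives Res(f, -4) = 4.

Final answer: -11/(z + 4)^2 + 4/(z + 4)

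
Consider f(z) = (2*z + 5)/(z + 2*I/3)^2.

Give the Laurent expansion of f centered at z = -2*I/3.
Put w = z - (-2*I/3), i.e. z = w - 2*I/3. The denominator is w^2, so it suffices to rewrite the numerator in powers of w.

P(z) = 2*z + 5
P(w - 2*I/3) = 5 - 4*I/3 + 2*w

Dividing each term by w^2:
  f = (5 - 4*I/3)/w^2 + 2/w

Substituting back w = z + 2*I/3:
  f(z) = (5 - 4*I/3)/(z + 2*I/3)^2 + 2/(z + 2*I/3)

The series is finite because the numerator is a polynomial; the negative powers form the principal part, and the coefficient of 1/(z + 2*I/3) gives Res(f, -2*I/3) = 2.

Final answer: (5 - 4*I/3)/(z + 2*I/3)^2 + 2/(z + 2*I/3)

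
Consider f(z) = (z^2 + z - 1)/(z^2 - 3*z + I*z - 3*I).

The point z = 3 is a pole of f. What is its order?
Factor the denominator:
  z^2 - 3*z + I*z - 3*I = (z - 3)*(z + I)

The numerator P(z) = z^2 + z - 1 has P(3) = 11 ≠ 0, so no factor of (z - 3) cancels.
Near z = 3 we can therefore write f(z) = g(z)/(z - 3) with g analytic at 3 and g(3) ≠ 0 (g is the numerator divided by the remaining denominator factors).

Hence z = 3 is a pole of order 1.

Final answer: 1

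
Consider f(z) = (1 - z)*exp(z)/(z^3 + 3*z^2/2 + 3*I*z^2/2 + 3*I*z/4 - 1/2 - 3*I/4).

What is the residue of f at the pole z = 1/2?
Write f(z) = P(z)/Q(z) with P(z) = (1 - z)*exp(z) and Q(z) = z^3 + 3*z^2/2 + 3*I*z^2/2 + 3*I*z/4 - 1/2 - 3*I/4.
The denominator factors as Q(z) = (z - 1/2)*(z + 1)*(z + 1 + 3*I/2), so z = 1/2 is a simple zero of Q and P is analytic there; z = 1/2 is therefore a simple pole and
  Res(f, z₀) = P(z₀)/Q'(z₀).

Q'(z) = 3*z^2 + 3*z + 3*I*z + 3*I/4, so Q'(1/2) = 9/4 + 9*I/4.
P(1/2) = exp(1/2)/2.

Res(f, 1/2) = (exp(1/2)/2)/(9/4 + 9*I/4) = (1/9 - I/9)*exp(1/2)

Final answer: (1/9 - I/9)*exp(1/2)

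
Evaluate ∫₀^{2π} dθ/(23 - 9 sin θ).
Call the integral J. The integrand is 2π-periodic and we integrate over a full period, so shifting θ does not change the value (θ → θ + π/2 turns sin θ into cos θ; θ → θ + π flips the sign of the trig term). Hence
  J = ∫₀^{2π} dθ/(23 + 9 cos θ).
Put z = e^{iθ}: then cos θ = (z + 1/z)/2, dθ = dz/(iz), and z runs once counterclockwise around |z| = 1:
  J = ∮_{|z|=1} 1/(23 + 9*(z + 1/z)/2) · dz/(iz) = (2/i) ∮_{|z|=1} dz/(9*z^2 + 46*z + 9).
The roots of 9*z^2 + 46*z + 9 are z = (-23 ± sqrt(23^2 - 9^2))/9, with sqrt(448) = 8*sqrt(7); their product is 1, so only z₊ = -23/9 + 8*sqrt(7)/9 lies inside the unit circle (z₋ = -23/9 - 8*sqrt(7)/9 lies outside).
z₊ is a simple zero of q(z) = 9*z^2 + 46*z + 9, so Res(1/q, z₊) = 1/q'(z₊) with q'(z) = 18*z + 46; and q'(z₊) = 9*(z₊ - z₋) = 16*sqrt(7).
Therefore J = (2/i) · 2πi · 1/(16*sqrt(7)) = 2*pi/(8*sqrt(7)) = sqrt(7)*pi/28

Final answer: sqrt(7)*pi/28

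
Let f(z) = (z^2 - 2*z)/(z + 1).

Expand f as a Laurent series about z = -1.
Put w = z - (-1), i.e. z = w - 1. The denominator is w, so it suffices to rewrite the numerator in powers of w.

P(z) = z^2 - 2*z
P(w - 1) = 3 - 4*w + w^2

Dividing each term by w:
  f = 3/w - 4 + w

Substituting back w = z + 1:
  f(z) = 3/(z + 1) - 4 + (z + 1)

The series is finite because the numerator is a polynomial; the negative powers form the principal part, and the coefficient of 1/(z + 1) gives Res(f, -1) = 3.

Final answer: 3/(z + 1) - 4 + (z + 1)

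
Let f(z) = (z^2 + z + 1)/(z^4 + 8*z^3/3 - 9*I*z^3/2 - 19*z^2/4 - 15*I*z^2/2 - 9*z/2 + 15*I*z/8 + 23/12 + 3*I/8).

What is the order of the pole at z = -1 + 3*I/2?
3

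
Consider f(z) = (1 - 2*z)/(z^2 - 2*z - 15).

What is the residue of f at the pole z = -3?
Write f(z) = P(z)/Q(z) with P(z) = 1 - 2*z and Q(z) = z^2 - 2*z - 15.
The denominator factors as Q(z) = (z + 3)*(z - 5), so z = -3 is a simple zero of Q and P is analytic there; z = -3 is therefore a simple pole and
  Res(f, z₀) = P(z₀)/Q'(z₀).

Q'(z) = 2*z - 2, so Q'(-3) = -8.
P(-3) = 7.

Res(f, -3) = (7)/(-8) = -7/8

Final answer: -7/8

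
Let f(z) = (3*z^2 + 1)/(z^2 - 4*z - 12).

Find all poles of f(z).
The singularities of f are the zeros of the denominator. Factoring,
  z^2 - 4*z - 12 = (z - 6)*(z + 2)
so the candidates are z = 6, z = -2.

Check the numerator P(z) = 3*z^2 + 1 at each one:
  P(6) = 109 ≠ 0, so z = 6 is a (simple) pole.
  P(-2) = 13 ≠ 0, so z = -2 is a (simple) pole.

Poles of f: {-2, 6}

Final answer: {-2, 6}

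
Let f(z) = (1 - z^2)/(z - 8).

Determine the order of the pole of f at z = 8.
1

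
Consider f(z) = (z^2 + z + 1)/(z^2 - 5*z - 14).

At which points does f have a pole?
The singularities of f are the zeros of the denominator. Factoring,
  z^2 - 5*z - 14 = (z - 7)*(z + 2)
so the candidates are z = 7, z = -2.

Check the numerator P(z) = z^2 + z + 1 at each one:
  P(7) = 57 ≠ 0, so z = 7 is a (simple) pole.
  P(-2) = 3 ≠ 0, so z = -2 is a (simple) pole.

Poles of f: {-2, 7}

Final answer: {-2, 7}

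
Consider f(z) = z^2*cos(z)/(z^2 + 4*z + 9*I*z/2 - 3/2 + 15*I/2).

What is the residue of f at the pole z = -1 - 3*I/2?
Write f(z) = P(z)/Q(z) with P(z) = z^2*cos(z) and Q(z) = z^2 + 4*z + 9*I*z/2 - 3/2 + 15*I/2.
The denominator factors as Q(z) = (z + 1 + 3*I/2)*(z + 3 + 3*I), so z = -1 - 3*I/2 is a simple zero of Q and P is analytic there; z = -1 - 3*I/2 is therefore a simple pole and
  Res(f, z₀) = P(z₀)/Q'(z₀).

Q'(z) = 2*z + 4 + 9*I/2, so Q'(-1 - 3*I/2) = 2 + 3*I/2.
P(-1 - 3*I/2) = (-5/4 + 3*I)*cos(1 + 3*I/2).

Res(f, -1 - 3*I/2) = ((-5/4 + 3*I)*cos(1 + 3*I/2))/(2 + 3*I/2) = (8/25 + 63*I/50)*cos(1 + 3*I/2)

Final answer: (8/25 + 63*I/50)*cos(1 + 3*I/2)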